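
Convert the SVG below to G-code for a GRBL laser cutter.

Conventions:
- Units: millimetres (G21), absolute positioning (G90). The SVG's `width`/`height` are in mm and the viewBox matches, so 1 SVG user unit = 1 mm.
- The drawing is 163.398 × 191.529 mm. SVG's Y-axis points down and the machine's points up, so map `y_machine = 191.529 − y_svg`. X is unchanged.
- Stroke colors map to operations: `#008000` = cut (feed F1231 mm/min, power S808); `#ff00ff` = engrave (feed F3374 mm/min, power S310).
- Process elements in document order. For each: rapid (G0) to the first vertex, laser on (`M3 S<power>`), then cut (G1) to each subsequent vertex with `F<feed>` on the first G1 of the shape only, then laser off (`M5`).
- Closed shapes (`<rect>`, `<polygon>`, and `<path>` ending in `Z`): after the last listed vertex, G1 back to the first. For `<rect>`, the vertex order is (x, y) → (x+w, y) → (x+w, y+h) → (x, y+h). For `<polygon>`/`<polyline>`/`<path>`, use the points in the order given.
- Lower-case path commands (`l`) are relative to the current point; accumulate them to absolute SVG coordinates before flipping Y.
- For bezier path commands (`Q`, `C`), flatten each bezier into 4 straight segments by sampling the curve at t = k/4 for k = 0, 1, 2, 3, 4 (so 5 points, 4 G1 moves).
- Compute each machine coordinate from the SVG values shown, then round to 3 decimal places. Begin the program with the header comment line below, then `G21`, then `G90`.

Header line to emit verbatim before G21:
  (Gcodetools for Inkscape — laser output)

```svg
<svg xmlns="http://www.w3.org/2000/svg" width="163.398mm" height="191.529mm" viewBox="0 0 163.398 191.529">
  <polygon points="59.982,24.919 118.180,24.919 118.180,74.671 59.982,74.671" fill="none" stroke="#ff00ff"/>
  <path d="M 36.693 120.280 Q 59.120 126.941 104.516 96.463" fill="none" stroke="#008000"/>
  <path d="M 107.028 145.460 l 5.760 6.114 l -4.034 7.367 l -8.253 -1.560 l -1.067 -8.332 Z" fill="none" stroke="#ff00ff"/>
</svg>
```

(Gcodetools for Inkscape — laser output)
G21
G90
G0 X59.982 Y166.610
M3 S310
G1 X118.180 Y166.610 F3374
G1 X118.180 Y116.858
G1 X59.982 Y116.858
G1 X59.982 Y166.610
M5
G0 X36.693 Y71.249
M3 S808
G1 X49.342 Y70.240 F1231
G1 X64.862 Y73.873
G1 X83.254 Y82.148
G1 X104.516 Y95.066
M5
G0 X107.028 Y46.069
M3 S310
G1 X112.788 Y39.955 F3374
G1 X108.754 Y32.588
G1 X100.501 Y34.148
G1 X99.434 Y42.480
G1 X107.028 Y46.069
M5

1 u = 1 mm; y_m = 191.529 − y.

[1] `<polygon>` rectangle, #ff00ff→engrave S310 F3374: (59.982,166.610) → (118.180,166.610) → (118.180,116.858) → (59.982,116.858) → (59.982,166.610) (closed)

[2] `<path>` quadratic bezier, #008000→cut S808 F1231: (36.693,71.249) → (49.342,70.240) → (64.862,73.873) → (83.254,82.148) → (104.516,95.066)

[3] `<path>` regular polygon, #ff00ff→engrave S310 F3374: (107.028,46.069) → (112.788,39.955) → (108.754,32.588) → (100.501,34.148) → (99.434,42.480) → (107.028,46.069) (closed)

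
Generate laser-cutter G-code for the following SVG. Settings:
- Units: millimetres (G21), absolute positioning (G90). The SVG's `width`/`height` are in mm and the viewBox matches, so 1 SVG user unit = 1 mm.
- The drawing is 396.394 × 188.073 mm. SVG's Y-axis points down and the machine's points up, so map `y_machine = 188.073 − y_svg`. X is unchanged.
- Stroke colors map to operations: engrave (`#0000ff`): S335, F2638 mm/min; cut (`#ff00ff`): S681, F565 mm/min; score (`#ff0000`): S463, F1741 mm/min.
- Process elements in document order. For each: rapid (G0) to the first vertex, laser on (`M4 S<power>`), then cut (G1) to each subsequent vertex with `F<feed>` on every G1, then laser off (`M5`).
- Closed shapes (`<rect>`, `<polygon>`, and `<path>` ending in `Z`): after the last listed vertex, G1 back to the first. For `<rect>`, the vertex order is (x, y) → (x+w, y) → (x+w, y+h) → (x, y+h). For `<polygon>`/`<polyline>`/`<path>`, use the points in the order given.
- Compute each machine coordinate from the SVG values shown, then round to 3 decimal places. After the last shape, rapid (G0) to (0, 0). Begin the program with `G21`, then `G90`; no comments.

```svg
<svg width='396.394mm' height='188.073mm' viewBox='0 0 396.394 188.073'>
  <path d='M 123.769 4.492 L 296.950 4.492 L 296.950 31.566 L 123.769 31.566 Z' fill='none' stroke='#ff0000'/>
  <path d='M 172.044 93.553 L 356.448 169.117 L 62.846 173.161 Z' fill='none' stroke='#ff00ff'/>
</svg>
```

G21
G90
G0 X123.769 Y183.581
M4 S463
G1 X296.950 Y183.581 F1741
G1 X296.950 Y156.507 F1741
G1 X123.769 Y156.507 F1741
G1 X123.769 Y183.581 F1741
M5
G0 X172.044 Y94.520
M4 S681
G1 X356.448 Y18.956 F565
G1 X62.846 Y14.912 F565
G1 X172.044 Y94.520 F565
M5
G0 X0.000 Y0.000

1 u = 1 mm; y_m = 188.073 − y.

[1] `<path>` rectangle, #ff0000→score S463 F1741: (123.769,183.581) → (296.950,183.581) → (296.950,156.507) → (123.769,156.507) → (123.769,183.581) (closed)

[2] `<path>` closed polygon, #ff00ff→cut S681 F565: (172.044,94.520) → (356.448,18.956) → (62.846,14.912) → (172.044,94.520) (closed)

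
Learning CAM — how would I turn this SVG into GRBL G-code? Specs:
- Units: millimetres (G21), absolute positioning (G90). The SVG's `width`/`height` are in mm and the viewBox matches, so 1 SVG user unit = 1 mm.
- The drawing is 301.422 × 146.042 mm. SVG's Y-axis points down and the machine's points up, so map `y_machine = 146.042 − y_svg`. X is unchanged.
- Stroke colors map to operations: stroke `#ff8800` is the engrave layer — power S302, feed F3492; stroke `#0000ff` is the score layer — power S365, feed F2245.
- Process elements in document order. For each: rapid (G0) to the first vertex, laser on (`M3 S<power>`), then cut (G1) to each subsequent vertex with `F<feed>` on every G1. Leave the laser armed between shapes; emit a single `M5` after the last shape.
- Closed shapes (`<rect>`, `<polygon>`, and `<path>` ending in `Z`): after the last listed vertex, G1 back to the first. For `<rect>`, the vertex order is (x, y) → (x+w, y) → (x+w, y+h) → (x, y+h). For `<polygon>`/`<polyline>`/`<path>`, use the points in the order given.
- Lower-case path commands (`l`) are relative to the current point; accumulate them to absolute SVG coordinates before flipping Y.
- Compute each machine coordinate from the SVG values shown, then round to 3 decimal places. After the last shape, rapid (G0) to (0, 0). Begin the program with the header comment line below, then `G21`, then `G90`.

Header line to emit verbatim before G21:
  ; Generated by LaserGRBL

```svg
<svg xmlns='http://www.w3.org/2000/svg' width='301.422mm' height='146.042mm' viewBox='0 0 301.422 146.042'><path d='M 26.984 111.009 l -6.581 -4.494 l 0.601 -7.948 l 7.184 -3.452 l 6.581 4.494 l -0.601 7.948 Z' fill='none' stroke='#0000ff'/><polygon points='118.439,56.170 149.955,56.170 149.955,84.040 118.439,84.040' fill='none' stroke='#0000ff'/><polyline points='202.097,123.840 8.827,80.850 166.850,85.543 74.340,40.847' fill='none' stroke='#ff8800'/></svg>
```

; Generated by LaserGRBL
G21
G90
G0 X26.984 Y35.033
M3 S365
G1 X20.403 Y39.527 F2245
G1 X21.004 Y47.475 F2245
G1 X28.188 Y50.927 F2245
G1 X34.769 Y46.433 F2245
G1 X34.168 Y38.485 F2245
G1 X26.984 Y35.033 F2245
G0 X118.439 Y89.872
M3 S365
G1 X149.955 Y89.872 F2245
G1 X149.955 Y62.002 F2245
G1 X118.439 Y62.002 F2245
G1 X118.439 Y89.872 F2245
G0 X202.097 Y22.202
M3 S302
G1 X8.827 Y65.192 F3492
G1 X166.850 Y60.499 F3492
G1 X74.340 Y105.195 F3492
M5
G0 X0.000 Y0.000

1 u = 1 mm; y_m = 146.042 − y.

[1] `<path>` regular polygon, #0000ff→score S365 F2245: (26.984,35.033) → (20.403,39.527) → (21.004,47.475) → (28.188,50.927) → (34.769,46.433) → (34.168,38.485) → (26.984,35.033) (closed)

[2] `<polygon>` rectangle, #0000ff→score S365 F2245: (118.439,89.872) → (149.955,89.872) → (149.955,62.002) → (118.439,62.002) → (118.439,89.872) (closed)

[3] `<polyline>` open polyline, #ff8800→engrave S302 F3492: (202.097,22.202) → (8.827,65.192) → (166.850,60.499) → (74.340,105.195)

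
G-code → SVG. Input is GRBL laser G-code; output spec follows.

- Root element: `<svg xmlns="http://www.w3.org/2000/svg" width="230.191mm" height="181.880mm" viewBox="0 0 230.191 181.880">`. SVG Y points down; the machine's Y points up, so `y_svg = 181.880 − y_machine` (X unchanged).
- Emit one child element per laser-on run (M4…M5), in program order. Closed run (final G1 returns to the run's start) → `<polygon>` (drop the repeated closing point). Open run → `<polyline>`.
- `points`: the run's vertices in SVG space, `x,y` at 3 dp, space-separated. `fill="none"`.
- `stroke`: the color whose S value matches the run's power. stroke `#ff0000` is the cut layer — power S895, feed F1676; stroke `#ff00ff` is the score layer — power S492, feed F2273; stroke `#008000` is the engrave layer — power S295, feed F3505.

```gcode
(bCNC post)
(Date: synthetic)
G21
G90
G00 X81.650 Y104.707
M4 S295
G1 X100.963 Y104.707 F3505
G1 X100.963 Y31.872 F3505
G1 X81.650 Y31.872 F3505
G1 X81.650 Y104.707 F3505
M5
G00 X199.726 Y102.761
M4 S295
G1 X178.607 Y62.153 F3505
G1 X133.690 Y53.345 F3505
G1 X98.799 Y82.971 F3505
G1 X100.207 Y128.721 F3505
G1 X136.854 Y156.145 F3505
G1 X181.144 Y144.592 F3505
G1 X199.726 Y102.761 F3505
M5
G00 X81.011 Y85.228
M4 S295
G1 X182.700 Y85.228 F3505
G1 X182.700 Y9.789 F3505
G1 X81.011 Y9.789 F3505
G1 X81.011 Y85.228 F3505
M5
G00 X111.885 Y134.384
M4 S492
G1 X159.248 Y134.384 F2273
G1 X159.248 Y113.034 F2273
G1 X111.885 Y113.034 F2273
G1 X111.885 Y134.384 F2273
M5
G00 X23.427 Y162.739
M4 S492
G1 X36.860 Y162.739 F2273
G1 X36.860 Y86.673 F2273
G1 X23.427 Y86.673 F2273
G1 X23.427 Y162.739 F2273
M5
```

Each laser-on run becomes one SVG element. Flip Y back into SVG space with y_svg = 181.880 − y_machine.

Run 1: power S295 maps to stroke `#008000` (engrave). The run returns to its start, so emit a `<polygon>` with points (Y-flipped): 81.650,77.173 100.963,77.173 100.963,150.008 81.650,150.008.

Run 2: power S295 maps to stroke `#008000` (engrave). The run returns to its start, so emit a `<polygon>` with points (Y-flipped): 199.726,79.119 178.607,119.727 133.690,128.535 98.799,98.909 100.207,53.159 136.854,25.735 181.144,37.288.

Run 3: S295 ⇒ engrave layer `#008000`. The run returns to its start, so emit a `<polygon>` with points (Y-flipped): 81.011,96.652 182.700,96.652 182.700,172.091 81.011,172.091.

Run 4: power S492 maps to stroke `#ff00ff` (score). The run returns to its start, so emit a `<polygon>` with points (Y-flipped): 111.885,47.496 159.248,47.496 159.248,68.846 111.885,68.846.

Run 5: power S492 maps to stroke `#ff00ff` (score). The run returns to its start, so emit a `<polygon>` with points (Y-flipped): 23.427,19.141 36.860,19.141 36.860,95.207 23.427,95.207.

<svg xmlns="http://www.w3.org/2000/svg" width="230.191mm" height="181.880mm" viewBox="0 0 230.191 181.880">
  <polygon points="81.650,77.173 100.963,77.173 100.963,150.008 81.650,150.008" fill="none" stroke="#008000"/>
  <polygon points="199.726,79.119 178.607,119.727 133.690,128.535 98.799,98.909 100.207,53.159 136.854,25.735 181.144,37.288" fill="none" stroke="#008000"/>
  <polygon points="81.011,96.652 182.700,96.652 182.700,172.091 81.011,172.091" fill="none" stroke="#008000"/>
  <polygon points="111.885,47.496 159.248,47.496 159.248,68.846 111.885,68.846" fill="none" stroke="#ff00ff"/>
  <polygon points="23.427,19.141 36.860,19.141 36.860,95.207 23.427,95.207" fill="none" stroke="#ff00ff"/>
</svg>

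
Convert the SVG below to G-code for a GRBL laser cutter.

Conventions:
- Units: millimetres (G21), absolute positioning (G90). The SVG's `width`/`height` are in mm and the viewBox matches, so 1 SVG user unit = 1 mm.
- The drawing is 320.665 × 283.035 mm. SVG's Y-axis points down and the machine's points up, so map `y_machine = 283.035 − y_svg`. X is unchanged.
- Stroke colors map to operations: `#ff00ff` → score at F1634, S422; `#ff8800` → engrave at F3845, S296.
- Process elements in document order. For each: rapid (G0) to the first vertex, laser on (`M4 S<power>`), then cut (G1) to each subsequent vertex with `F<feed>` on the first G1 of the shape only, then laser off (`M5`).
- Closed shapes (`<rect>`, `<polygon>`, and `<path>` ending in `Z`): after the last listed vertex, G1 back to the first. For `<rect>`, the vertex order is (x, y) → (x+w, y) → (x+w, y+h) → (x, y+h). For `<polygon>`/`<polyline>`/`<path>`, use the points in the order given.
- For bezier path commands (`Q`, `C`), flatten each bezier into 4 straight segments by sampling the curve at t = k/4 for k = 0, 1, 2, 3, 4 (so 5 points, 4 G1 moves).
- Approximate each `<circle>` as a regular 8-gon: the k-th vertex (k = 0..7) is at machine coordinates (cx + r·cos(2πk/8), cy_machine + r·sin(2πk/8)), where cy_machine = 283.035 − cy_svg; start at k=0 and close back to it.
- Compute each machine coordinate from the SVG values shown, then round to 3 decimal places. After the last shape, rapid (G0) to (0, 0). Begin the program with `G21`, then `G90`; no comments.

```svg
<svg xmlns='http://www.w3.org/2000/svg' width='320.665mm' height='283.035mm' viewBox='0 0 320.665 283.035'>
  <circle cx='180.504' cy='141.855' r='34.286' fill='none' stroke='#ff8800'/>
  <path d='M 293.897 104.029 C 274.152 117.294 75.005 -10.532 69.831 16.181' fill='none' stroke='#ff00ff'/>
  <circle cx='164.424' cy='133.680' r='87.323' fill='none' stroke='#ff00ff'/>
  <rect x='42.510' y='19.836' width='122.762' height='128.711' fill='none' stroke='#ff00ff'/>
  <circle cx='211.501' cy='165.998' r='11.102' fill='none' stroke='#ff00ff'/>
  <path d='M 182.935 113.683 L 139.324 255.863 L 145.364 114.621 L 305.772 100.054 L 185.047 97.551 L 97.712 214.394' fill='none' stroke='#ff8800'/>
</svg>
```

1 u = 1 mm; y_m = 283.035 − y.

[1] `<circle>` circle, #ff8800→engrave S296 F3845: (214.790,141.180) → (204.748,165.424) → (180.504,175.466) → (156.260,165.424) → (146.218,141.180) → (156.260,116.936) → (180.504,106.894) → (204.748,116.936) → (214.790,141.180) (closed)

[2] `<path>` cubic bezier, #ff00ff→score S422 F1634: (293.897,179.006) → (251.284,190.893) → (176.400,227.973) → (104.247,262.532) → (69.831,266.854)

[3] `<circle>` circle, #ff00ff→score S422 F1634: (251.747,149.355) → (226.171,211.102) → (164.424,236.678) → (102.677,211.102) → (77.101,149.355) → (102.677,87.608) → (164.424,62.032) → (226.171,87.608) → (251.747,149.355) (closed)

[4] `<rect>` rectangle, #ff00ff→score S422 F1634: (42.510,263.199) → (165.272,263.199) → (165.272,134.488) → (42.510,134.488) → (42.510,263.199) (closed)

[5] `<circle>` circle, #ff00ff→score S422 F1634: (222.603,117.037) → (219.351,124.887) → (211.501,128.139) → (203.651,124.887) → (200.399,117.037) → (203.651,109.187) → (211.501,105.935) → (219.351,109.187) → (222.603,117.037) (closed)

[6] `<path>` open polyline, #ff8800→engrave S296 F3845: (182.935,169.352) → (139.324,27.172) → (145.364,168.414) → (305.772,182.981) → (185.047,185.484) → (97.712,68.641)

G21
G90
G0 X214.790 Y141.180
M4 S296
G1 X204.748 Y165.424 F3845
G1 X180.504 Y175.466
G1 X156.260 Y165.424
G1 X146.218 Y141.180
G1 X156.260 Y116.936
G1 X180.504 Y106.894
G1 X204.748 Y116.936
G1 X214.790 Y141.180
M5
G0 X293.897 Y179.006
M4 S422
G1 X251.284 Y190.893 F1634
G1 X176.400 Y227.973
G1 X104.247 Y262.532
G1 X69.831 Y266.854
M5
G0 X251.747 Y149.355
M4 S422
G1 X226.171 Y211.102 F1634
G1 X164.424 Y236.678
G1 X102.677 Y211.102
G1 X77.101 Y149.355
G1 X102.677 Y87.608
G1 X164.424 Y62.032
G1 X226.171 Y87.608
G1 X251.747 Y149.355
M5
G0 X42.510 Y263.199
M4 S422
G1 X165.272 Y263.199 F1634
G1 X165.272 Y134.488
G1 X42.510 Y134.488
G1 X42.510 Y263.199
M5
G0 X222.603 Y117.037
M4 S422
G1 X219.351 Y124.887 F1634
G1 X211.501 Y128.139
G1 X203.651 Y124.887
G1 X200.399 Y117.037
G1 X203.651 Y109.187
G1 X211.501 Y105.935
G1 X219.351 Y109.187
G1 X222.603 Y117.037
M5
G0 X182.935 Y169.352
M4 S296
G1 X139.324 Y27.172 F3845
G1 X145.364 Y168.414
G1 X305.772 Y182.981
G1 X185.047 Y185.484
G1 X97.712 Y68.641
M5
G0 X0.000 Y0.000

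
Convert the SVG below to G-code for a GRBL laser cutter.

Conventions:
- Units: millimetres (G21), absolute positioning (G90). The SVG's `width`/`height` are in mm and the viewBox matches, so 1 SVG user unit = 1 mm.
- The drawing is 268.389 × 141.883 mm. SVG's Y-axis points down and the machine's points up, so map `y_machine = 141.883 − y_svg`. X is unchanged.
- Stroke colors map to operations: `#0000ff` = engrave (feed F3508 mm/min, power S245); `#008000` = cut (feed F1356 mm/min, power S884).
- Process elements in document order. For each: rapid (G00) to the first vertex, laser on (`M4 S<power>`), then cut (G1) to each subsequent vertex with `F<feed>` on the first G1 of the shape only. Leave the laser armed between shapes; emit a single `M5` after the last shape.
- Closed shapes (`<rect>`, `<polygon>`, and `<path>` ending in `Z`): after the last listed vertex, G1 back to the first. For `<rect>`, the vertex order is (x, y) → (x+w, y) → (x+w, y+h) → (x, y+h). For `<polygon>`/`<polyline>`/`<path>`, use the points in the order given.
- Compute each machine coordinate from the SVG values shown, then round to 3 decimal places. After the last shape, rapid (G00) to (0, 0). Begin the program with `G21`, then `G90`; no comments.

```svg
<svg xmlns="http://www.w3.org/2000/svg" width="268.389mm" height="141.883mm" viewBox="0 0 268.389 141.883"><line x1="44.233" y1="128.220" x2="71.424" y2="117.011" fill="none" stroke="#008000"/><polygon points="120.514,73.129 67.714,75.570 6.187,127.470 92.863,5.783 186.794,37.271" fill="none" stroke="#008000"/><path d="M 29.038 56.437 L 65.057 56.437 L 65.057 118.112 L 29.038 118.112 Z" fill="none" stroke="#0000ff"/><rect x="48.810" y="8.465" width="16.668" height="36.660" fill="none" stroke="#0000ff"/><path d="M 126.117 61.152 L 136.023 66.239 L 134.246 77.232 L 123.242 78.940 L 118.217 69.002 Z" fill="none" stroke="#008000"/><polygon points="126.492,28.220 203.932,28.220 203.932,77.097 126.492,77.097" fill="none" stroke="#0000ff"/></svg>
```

viewBox `0 0 268.389 141.883` with mm width/height → 1 unit = 1 mm. Flip: y_m = 141.883 − y_svg.

**Shape 1** — `<line>` line segment, stroke `#008000` → cut (S884, F1356). Machine vertices: (44.233,13.663) → (71.424,24.872). Open path.

**Shape 2** — `<polygon>` closed polygon, stroke `#008000` → cut (S884, F1356). Machine vertices: (120.514,68.754) → (67.714,66.313) → (6.187,14.413) → (92.863,136.100) → (186.794,104.612) → (120.514,68.754). Closed: final G1 returns to the first vertex.

**Shape 3** — `<path>` rectangle, stroke `#0000ff` → engrave (S245, F3508). Machine vertices: (29.038,85.446) → (65.057,85.446) → (65.057,23.771) → (29.038,23.771) → (29.038,85.446). Closed: final G1 returns to the first vertex.

**Shape 4** — `<rect>` rectangle, stroke `#0000ff` → engrave (S245, F3508). Machine vertices: (48.810,133.418) → (65.478,133.418) → (65.478,96.758) → (48.810,96.758) → (48.810,133.418). Closed: final G1 returns to the first vertex.

**Shape 5** — `<path>` regular polygon, stroke `#008000` → cut (S884, F1356). Machine vertices: (126.117,80.731) → (136.023,75.644) → (134.246,64.651) → (123.242,62.943) → (118.217,72.881) → (126.117,80.731). Closed: final G1 returns to the first vertex.

**Shape 6** — `<polygon>` rectangle, stroke `#0000ff` → engrave (S245, F3508). Machine vertices: (126.492,113.663) → (203.932,113.663) → (203.932,64.786) → (126.492,64.786) → (126.492,113.663). Closed: final G1 returns to the first vertex.

G21
G90
G00 X44.233 Y13.663
M4 S884
G1 X71.424 Y24.872 F1356
G00 X120.514 Y68.754
M4 S884
G1 X67.714 Y66.313 F1356
G1 X6.187 Y14.413
G1 X92.863 Y136.100
G1 X186.794 Y104.612
G1 X120.514 Y68.754
G00 X29.038 Y85.446
M4 S245
G1 X65.057 Y85.446 F3508
G1 X65.057 Y23.771
G1 X29.038 Y23.771
G1 X29.038 Y85.446
G00 X48.810 Y133.418
M4 S245
G1 X65.478 Y133.418 F3508
G1 X65.478 Y96.758
G1 X48.810 Y96.758
G1 X48.810 Y133.418
G00 X126.117 Y80.731
M4 S884
G1 X136.023 Y75.644 F1356
G1 X134.246 Y64.651
G1 X123.242 Y62.943
G1 X118.217 Y72.881
G1 X126.117 Y80.731
G00 X126.492 Y113.663
M4 S245
G1 X203.932 Y113.663 F3508
G1 X203.932 Y64.786
G1 X126.492 Y64.786
G1 X126.492 Y113.663
M5
G00 X0.000 Y0.000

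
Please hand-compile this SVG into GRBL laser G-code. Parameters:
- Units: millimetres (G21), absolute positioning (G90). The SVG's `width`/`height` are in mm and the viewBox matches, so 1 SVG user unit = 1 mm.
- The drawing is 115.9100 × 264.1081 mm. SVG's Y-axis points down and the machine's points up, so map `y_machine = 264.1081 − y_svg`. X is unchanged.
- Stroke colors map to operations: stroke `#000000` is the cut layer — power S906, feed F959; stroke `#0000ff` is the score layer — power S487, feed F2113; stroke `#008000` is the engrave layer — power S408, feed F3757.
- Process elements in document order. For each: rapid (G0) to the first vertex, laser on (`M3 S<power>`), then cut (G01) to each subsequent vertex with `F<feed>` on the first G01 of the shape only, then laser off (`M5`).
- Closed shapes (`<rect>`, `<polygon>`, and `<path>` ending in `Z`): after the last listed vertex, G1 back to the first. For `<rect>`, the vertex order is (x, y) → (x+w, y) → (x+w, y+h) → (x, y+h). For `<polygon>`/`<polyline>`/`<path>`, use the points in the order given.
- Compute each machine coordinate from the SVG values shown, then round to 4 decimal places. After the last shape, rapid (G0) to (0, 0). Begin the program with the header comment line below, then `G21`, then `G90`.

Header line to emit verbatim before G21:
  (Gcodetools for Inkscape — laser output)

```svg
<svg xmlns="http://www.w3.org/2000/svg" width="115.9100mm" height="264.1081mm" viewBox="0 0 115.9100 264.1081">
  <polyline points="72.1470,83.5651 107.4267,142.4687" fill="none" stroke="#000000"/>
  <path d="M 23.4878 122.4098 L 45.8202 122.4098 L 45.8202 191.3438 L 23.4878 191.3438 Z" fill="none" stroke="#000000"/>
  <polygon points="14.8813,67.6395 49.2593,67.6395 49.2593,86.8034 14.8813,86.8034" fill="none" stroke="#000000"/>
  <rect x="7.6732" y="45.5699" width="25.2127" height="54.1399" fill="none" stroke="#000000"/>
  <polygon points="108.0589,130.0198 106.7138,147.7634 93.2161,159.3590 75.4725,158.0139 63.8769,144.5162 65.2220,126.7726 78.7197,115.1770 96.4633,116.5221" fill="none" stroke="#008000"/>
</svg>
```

viewBox `0 0 115.9100 264.1081` with mm width/height → 1 unit = 1 mm. Flip: y_m = 264.1081 − y_svg.

**Shape 1** — `<polyline>` line segment, stroke `#000000` → cut (S906, F959). Machine vertices: (72.1470,180.5430) → (107.4267,121.6394). Open path.

**Shape 2** — `<path>` rectangle, stroke `#000000` → cut (S906, F959). Machine vertices: (23.4878,141.6983) → (45.8202,141.6983) → (45.8202,72.7643) → (23.4878,72.7643) → (23.4878,141.6983). Closed: final G1 returns to the first vertex.

**Shape 3** — `<polygon>` rectangle, stroke `#000000` → cut (S906, F959). Machine vertices: (14.8813,196.4686) → (49.2593,196.4686) → (49.2593,177.3047) → (14.8813,177.3047) → (14.8813,196.4686). Closed: final G1 returns to the first vertex.

**Shape 4** — `<rect>` rectangle, stroke `#000000` → cut (S906, F959). Machine vertices: (7.6732,218.5382) → (32.8859,218.5382) → (32.8859,164.3983) → (7.6732,164.3983) → (7.6732,218.5382). Closed: final G1 returns to the first vertex.

**Shape 5** — `<polygon>` regular polygon, stroke `#008000` → engrave (S408, F3757). Machine vertices: (108.0589,134.0883) → (106.7138,116.3447) → (93.2161,104.7491) → (75.4725,106.0942) → (63.8769,119.5919) → (65.2220,137.3355) → (78.7197,148.9311) → (96.4633,147.5860) → (108.0589,134.0883). Closed: final G1 returns to the first vertex.

(Gcodetools for Inkscape — laser output)
G21
G90
G0 X72.1470 Y180.5430
M3 S906
G01 X107.4267 Y121.6394 F959
M5
G0 X23.4878 Y141.6983
M3 S906
G01 X45.8202 Y141.6983 F959
G01 X45.8202 Y72.7643
G01 X23.4878 Y72.7643
G01 X23.4878 Y141.6983
M5
G0 X14.8813 Y196.4686
M3 S906
G01 X49.2593 Y196.4686 F959
G01 X49.2593 Y177.3047
G01 X14.8813 Y177.3047
G01 X14.8813 Y196.4686
M5
G0 X7.6732 Y218.5382
M3 S906
G01 X32.8859 Y218.5382 F959
G01 X32.8859 Y164.3983
G01 X7.6732 Y164.3983
G01 X7.6732 Y218.5382
M5
G0 X108.0589 Y134.0883
M3 S408
G01 X106.7138 Y116.3447 F3757
G01 X93.2161 Y104.7491
G01 X75.4725 Y106.0942
G01 X63.8769 Y119.5919
G01 X65.2220 Y137.3355
G01 X78.7197 Y148.9311
G01 X96.4633 Y147.5860
G01 X108.0589 Y134.0883
M5
G0 X0.0000 Y0.0000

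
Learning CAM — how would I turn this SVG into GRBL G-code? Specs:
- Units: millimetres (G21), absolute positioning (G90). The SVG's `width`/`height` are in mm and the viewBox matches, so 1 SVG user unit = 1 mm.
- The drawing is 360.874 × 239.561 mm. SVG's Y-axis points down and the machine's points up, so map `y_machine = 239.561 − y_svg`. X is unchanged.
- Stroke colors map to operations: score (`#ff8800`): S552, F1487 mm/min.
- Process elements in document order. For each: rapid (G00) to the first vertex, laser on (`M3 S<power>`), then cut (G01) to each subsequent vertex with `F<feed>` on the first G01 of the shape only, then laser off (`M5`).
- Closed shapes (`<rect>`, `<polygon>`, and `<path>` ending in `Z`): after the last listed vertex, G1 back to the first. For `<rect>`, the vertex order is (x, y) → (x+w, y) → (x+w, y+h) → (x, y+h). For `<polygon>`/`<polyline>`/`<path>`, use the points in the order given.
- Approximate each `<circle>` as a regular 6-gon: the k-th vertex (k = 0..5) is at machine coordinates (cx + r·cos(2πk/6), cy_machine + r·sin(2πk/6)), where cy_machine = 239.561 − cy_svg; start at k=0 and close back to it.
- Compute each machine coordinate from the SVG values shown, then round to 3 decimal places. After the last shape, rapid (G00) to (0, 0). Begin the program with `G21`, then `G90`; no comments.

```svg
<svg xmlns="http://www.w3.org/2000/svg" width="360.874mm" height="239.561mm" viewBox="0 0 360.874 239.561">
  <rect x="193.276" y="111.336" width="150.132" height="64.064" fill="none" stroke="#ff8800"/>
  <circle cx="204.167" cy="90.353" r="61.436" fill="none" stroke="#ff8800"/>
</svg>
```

1 u = 1 mm; y_m = 239.561 − y.

[1] `<rect>` rectangle, #ff8800→score S552 F1487: (193.276,128.225) → (343.408,128.225) → (343.408,64.161) → (193.276,64.161) → (193.276,128.225) (closed)

[2] `<circle>` circle, #ff8800→score S552 F1487: (265.603,149.208) → (234.885,202.413) → (173.449,202.413) → (142.731,149.208) → (173.449,96.003) → (234.885,96.003) → (265.603,149.208) (closed)

G21
G90
G00 X193.276 Y128.225
M3 S552
G01 X343.408 Y128.225 F1487
G01 X343.408 Y64.161
G01 X193.276 Y64.161
G01 X193.276 Y128.225
M5
G00 X265.603 Y149.208
M3 S552
G01 X234.885 Y202.413 F1487
G01 X173.449 Y202.413
G01 X142.731 Y149.208
G01 X173.449 Y96.003
G01 X234.885 Y96.003
G01 X265.603 Y149.208
M5
G00 X0.000 Y0.000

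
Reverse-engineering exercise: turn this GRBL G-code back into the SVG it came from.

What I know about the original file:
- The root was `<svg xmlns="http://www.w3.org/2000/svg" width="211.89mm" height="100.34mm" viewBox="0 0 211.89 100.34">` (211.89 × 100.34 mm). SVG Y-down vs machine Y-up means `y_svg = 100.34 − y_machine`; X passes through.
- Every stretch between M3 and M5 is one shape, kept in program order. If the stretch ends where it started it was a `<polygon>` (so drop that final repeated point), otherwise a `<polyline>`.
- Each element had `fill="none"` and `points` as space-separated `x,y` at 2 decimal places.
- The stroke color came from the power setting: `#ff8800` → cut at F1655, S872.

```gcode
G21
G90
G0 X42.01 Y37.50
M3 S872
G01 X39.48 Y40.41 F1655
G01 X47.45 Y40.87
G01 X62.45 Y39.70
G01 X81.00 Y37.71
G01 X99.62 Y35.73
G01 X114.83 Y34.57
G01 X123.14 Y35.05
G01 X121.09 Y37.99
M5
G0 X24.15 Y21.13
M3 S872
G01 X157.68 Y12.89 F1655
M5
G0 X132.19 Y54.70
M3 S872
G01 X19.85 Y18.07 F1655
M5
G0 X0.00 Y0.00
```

Machine Y-up, SVG Y-down with viewBox height 100.34, so y_svg = 100.34 − y_machine; X carries over. Every run uses S872, so all elements get stroke `#ff8800` (cut).

Run 1: The run is open, so emit a `<polyline>` with points (Y-flipped): 42.01,62.84 39.48,59.93 47.45,59.47 62.45,60.64 81.00,62.63 99.62,64.61 114.83,65.77 123.14,65.29 121.09,62.35.

Run 2: The run is open, so emit a `<polyline>` with points (Y-flipped): 24.15,79.21 157.68,87.45.

Run 3: The run is open, so emit a `<polyline>` with points (Y-flipped): 132.19,45.64 19.85,82.27.

<svg xmlns="http://www.w3.org/2000/svg" width="211.89mm" height="100.34mm" viewBox="0 0 211.89 100.34">
  <polyline points="42.01,62.84 39.48,59.93 47.45,59.47 62.45,60.64 81.00,62.63 99.62,64.61 114.83,65.77 123.14,65.29 121.09,62.35" fill="none" stroke="#ff8800"/>
  <polyline points="24.15,79.21 157.68,87.45" fill="none" stroke="#ff8800"/>
  <polyline points="132.19,45.64 19.85,82.27" fill="none" stroke="#ff8800"/>
</svg>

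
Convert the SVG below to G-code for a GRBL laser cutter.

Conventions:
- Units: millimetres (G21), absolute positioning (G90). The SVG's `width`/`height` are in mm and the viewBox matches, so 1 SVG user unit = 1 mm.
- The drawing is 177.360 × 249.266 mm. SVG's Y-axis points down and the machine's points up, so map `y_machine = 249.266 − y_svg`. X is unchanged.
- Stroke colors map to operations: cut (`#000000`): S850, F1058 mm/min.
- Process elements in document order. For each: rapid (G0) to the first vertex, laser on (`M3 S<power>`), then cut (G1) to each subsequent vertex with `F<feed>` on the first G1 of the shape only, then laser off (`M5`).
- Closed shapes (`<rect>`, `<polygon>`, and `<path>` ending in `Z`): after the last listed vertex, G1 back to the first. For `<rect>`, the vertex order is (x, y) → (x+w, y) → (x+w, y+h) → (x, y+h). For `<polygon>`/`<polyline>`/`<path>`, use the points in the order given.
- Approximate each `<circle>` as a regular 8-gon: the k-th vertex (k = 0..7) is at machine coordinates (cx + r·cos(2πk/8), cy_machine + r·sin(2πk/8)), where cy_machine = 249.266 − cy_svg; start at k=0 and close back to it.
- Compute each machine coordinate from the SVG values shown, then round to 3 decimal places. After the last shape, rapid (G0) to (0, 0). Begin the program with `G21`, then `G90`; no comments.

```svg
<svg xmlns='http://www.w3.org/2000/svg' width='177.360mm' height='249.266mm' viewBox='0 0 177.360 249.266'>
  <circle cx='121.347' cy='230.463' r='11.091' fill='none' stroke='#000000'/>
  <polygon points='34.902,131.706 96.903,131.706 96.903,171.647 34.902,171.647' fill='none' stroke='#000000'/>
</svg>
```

1 u = 1 mm; y_m = 249.266 − y.

[1] `<circle>` circle, #000000→cut S850 F1058: (132.438,18.803) → (129.190,26.646) → (121.347,29.894) → (113.504,26.646) → (110.256,18.803) → (113.504,10.960) → (121.347,7.712) → (129.190,10.960) → (132.438,18.803) (closed)

[2] `<polygon>` rectangle, #000000→cut S850 F1058: (34.902,117.560) → (96.903,117.560) → (96.903,77.619) → (34.902,77.619) → (34.902,117.560) (closed)

G21
G90
G0 X132.438 Y18.803
M3 S850
G1 X129.190 Y26.646 F1058
G1 X121.347 Y29.894
G1 X113.504 Y26.646
G1 X110.256 Y18.803
G1 X113.504 Y10.960
G1 X121.347 Y7.712
G1 X129.190 Y10.960
G1 X132.438 Y18.803
M5
G0 X34.902 Y117.560
M3 S850
G1 X96.903 Y117.560 F1058
G1 X96.903 Y77.619
G1 X34.902 Y77.619
G1 X34.902 Y117.560
M5
G0 X0.000 Y0.000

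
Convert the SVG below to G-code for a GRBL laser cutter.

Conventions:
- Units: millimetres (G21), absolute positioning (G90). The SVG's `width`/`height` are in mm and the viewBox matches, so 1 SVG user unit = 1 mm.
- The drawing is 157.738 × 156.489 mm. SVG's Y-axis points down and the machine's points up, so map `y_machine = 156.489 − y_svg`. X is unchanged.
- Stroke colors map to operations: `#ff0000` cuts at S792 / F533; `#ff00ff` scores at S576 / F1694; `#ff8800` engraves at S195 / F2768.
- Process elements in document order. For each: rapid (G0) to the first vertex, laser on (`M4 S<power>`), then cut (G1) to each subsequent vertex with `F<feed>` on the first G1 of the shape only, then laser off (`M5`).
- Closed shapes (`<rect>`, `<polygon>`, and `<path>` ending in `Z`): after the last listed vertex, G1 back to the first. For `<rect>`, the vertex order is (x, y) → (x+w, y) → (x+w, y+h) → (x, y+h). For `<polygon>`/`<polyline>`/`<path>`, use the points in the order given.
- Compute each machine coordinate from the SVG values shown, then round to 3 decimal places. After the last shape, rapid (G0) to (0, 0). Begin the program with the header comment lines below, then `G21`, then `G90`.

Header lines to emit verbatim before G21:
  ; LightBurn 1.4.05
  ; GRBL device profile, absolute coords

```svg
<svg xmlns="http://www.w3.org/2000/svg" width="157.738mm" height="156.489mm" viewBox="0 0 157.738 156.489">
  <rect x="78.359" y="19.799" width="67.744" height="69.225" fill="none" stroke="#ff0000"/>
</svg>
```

Since the viewBox matches the mm dimensions, user units are millimetres directly. The only transform is the Y-flip y_m = 156.489 − y_svg.

Shape 1 is a rectangle drawn with `<rect>`. Its stroke #ff0000 means cut at S792, F533. After flipping Y the toolpath is (78.359,136.690) → (146.103,136.690) → (146.103,67.465) → (78.359,67.465) → (78.359,136.690), returning to the start.

; LightBurn 1.4.05
; GRBL device profile, absolute coords
G21
G90
G0 X78.359 Y136.690
M4 S792
G1 X146.103 Y136.690 F533
G1 X146.103 Y67.465
G1 X78.359 Y67.465
G1 X78.359 Y136.690
M5
G0 X0.000 Y0.000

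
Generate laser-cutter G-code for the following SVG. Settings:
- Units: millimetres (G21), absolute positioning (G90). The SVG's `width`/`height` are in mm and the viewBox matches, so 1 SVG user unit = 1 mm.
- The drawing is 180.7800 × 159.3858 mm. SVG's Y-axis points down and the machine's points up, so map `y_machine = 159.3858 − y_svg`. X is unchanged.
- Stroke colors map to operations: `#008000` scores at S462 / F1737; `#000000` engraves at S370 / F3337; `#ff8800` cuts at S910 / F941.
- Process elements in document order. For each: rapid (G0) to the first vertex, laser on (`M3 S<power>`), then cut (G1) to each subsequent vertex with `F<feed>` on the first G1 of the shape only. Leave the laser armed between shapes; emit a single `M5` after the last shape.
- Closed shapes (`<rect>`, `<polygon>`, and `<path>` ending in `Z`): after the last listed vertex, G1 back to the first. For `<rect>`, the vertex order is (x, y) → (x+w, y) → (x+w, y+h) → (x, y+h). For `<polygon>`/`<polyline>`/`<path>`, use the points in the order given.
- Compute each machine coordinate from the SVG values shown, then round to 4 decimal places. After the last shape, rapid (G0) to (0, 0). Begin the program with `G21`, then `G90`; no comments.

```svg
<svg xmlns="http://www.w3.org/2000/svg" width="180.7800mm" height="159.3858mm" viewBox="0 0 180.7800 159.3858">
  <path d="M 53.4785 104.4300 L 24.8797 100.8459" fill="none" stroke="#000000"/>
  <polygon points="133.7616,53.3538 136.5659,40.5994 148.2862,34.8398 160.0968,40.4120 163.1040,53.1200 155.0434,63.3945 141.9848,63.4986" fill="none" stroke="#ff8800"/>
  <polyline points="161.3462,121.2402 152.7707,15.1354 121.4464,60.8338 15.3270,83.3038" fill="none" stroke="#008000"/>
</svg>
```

viewBox `0 0 180.7800 159.3858` with mm width/height → 1 unit = 1 mm. Flip: y_m = 159.3858 − y_svg.

**Shape 1** — `<path>` line segment, stroke `#000000` → engrave (S370, F3337). Machine vertices: (53.4785,54.9558) → (24.8797,58.5399). Open path.

**Shape 2** — `<polygon>` regular polygon, stroke `#ff8800` → cut (S910, F941). Machine vertices: (133.7616,106.0320) → (136.5659,118.7864) → (148.2862,124.5460) → (160.0968,118.9738) → (163.1040,106.2658) → (155.0434,95.9913) → (141.9848,95.8872) → (133.7616,106.0320). Closed: final G1 returns to the first vertex.

**Shape 3** — `<polyline>` open polyline, stroke `#008000` → score (S462, F1737). Machine vertices: (161.3462,38.1456) → (152.7707,144.2504) → (121.4464,98.5520) → (15.3270,76.0820). Open path.

G21
G90
G0 X53.4785 Y54.9558
M3 S370
G1 X24.8797 Y58.5399 F3337
G0 X133.7616 Y106.0320
M3 S910
G1 X136.5659 Y118.7864 F941
G1 X148.2862 Y124.5460
G1 X160.0968 Y118.9738
G1 X163.1040 Y106.2658
G1 X155.0434 Y95.9913
G1 X141.9848 Y95.8872
G1 X133.7616 Y106.0320
G0 X161.3462 Y38.1456
M3 S462
G1 X152.7707 Y144.2504 F1737
G1 X121.4464 Y98.5520
G1 X15.3270 Y76.0820
M5
G0 X0.0000 Y0.0000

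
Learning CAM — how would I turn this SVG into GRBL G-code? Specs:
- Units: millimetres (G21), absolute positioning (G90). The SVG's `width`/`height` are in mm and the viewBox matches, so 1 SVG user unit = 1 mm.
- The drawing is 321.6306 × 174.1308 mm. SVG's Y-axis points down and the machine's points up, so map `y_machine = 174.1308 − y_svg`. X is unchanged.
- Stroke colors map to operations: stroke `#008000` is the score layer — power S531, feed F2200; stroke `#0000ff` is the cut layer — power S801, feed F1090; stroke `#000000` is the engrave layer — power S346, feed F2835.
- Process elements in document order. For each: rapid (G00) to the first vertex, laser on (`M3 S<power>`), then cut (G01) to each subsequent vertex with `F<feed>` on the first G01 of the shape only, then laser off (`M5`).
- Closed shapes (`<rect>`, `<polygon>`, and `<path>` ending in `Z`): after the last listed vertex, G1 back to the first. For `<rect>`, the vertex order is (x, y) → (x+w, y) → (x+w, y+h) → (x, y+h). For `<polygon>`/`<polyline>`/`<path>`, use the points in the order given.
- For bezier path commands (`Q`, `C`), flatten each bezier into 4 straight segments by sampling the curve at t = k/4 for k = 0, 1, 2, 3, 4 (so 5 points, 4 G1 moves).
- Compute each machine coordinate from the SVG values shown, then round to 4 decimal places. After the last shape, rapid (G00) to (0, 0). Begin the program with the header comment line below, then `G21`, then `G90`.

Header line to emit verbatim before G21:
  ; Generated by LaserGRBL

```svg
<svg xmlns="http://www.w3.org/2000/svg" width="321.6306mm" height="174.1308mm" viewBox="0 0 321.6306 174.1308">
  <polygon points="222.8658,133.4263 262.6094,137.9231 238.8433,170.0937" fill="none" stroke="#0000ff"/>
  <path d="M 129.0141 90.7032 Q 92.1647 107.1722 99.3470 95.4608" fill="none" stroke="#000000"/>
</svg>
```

; Generated by LaserGRBL
G21
G90
G00 X222.8658 Y40.7045
M3 S801
G01 X262.6094 Y36.2077 F1090
G01 X238.8433 Y4.0371
G01 X222.8658 Y40.7045
M5
G00 X129.0141 Y83.4276
M3 S346
G01 X113.3414 Y76.9544 F2835
G01 X103.1726 Y74.0037
G01 X98.5078 Y74.5756
G01 X99.3470 Y78.6700
M5
G00 X0.0000 Y0.0000

viewBox `0 0 321.6306 174.1308` with mm width/height → 1 unit = 1 mm. Flip: y_m = 174.1308 − y_svg.

**Shape 1** — `<polygon>` regular polygon, stroke `#0000ff` → cut (S801, F1090). Machine vertices: (222.8658,40.7045) → (262.6094,36.2077) → (238.8433,4.0371) → (222.8658,40.7045). Closed: final G1 returns to the first vertex.

**Shape 2** — `<path>` quadratic bezier, stroke `#000000` → engrave (S346, F2835). Control points (SVG): P0=(129.0141,90.7032), P1=(92.1647,107.1722), P2=(99.3470,95.4608); sampled at t=k/4. Machine vertices: (129.0141,83.4276) → (113.3414,76.9544) → (103.1726,74.0037) → (98.5078,74.5756) → (99.3470,78.6700). Open path.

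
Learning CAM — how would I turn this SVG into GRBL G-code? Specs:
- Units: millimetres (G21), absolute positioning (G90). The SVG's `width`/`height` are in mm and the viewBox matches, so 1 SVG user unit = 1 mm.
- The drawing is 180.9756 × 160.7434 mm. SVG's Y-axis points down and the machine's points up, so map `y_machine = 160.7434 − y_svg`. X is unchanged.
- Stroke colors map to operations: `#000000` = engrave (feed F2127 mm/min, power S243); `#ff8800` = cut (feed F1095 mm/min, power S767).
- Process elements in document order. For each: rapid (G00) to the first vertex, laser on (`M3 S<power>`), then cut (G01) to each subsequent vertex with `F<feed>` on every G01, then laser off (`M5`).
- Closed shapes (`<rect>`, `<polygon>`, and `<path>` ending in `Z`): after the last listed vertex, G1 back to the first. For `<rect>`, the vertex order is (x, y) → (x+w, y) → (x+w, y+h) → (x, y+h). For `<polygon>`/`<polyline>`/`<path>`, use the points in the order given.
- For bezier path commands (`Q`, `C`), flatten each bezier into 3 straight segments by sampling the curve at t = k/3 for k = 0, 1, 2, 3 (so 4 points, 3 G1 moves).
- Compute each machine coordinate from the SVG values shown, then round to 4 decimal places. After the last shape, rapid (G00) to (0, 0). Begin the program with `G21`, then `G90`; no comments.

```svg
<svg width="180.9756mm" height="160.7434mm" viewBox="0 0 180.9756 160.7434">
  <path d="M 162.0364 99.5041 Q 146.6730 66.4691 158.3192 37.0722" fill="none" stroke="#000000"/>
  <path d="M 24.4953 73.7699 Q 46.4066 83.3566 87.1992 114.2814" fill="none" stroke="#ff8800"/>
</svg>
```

G21
G90
G00 X162.0364 Y61.2393
M3 S243
G01 X154.7952 Y82.8584 F2127
G01 X153.5561 Y103.6690 F2127
G01 X158.3192 Y123.6712 F2127
M5
G00 X24.4953 Y86.9735
M3 S767
G01 X41.2008 Y78.2115 F1095
G01 X62.1021 Y64.7076 F1095
G01 X87.1992 Y46.4620 F1095
M5
G00 X0.0000 Y0.0000

Since the viewBox matches the mm dimensions, user units are millimetres directly. The only transform is the Y-flip y_m = 160.7434 − y_svg.

Shape 1 is a quadratic bezier drawn with `<path>`. Its stroke #000000 means engrave at S243, F2127. After flipping Y the toolpath is (162.0364,61.2393) → (154.7952,82.8584) → (153.5561,103.6690) → (158.3192,123.6712).

Shape 2 is a quadratic bezier drawn with `<path>`. Its stroke #ff8800 means cut at S767, F1095. After flipping Y the toolpath is (24.4953,86.9735) → (41.2008,78.2115) → (62.1021,64.7076) → (87.1992,46.4620).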